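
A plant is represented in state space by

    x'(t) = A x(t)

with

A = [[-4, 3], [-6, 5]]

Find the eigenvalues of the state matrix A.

-1, 2

det(sI - A) = s^2 - (tr A)s + det A, with tr A = (-4) + 5 = 1 and det A = (-4)·5 - 3·(-6) = -20 - (-18) = -2.
So p(s) = det(sI - A) = s^2 - s - 2.
Factor s^2 - s - 2: two numbers with sum 1 and product -2 are 2 and -1, so s^2 - s - 2 = (s - 2)(s + 1).
Hence p(s) = (s - 2) (s + 1), with roots -1, 2.
At least one eigenvalue has non-negative real part, so the system is not asymptotically stable.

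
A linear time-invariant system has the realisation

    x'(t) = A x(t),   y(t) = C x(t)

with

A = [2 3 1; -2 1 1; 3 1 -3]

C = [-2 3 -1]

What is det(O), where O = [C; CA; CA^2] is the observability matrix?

CA = [[-13, -4, 4]]
CA^2 = [[-6, -39, -29]]
Observability matrix O = [C; CA; CA^2] = [[-2, 3, -1], [-13, -4, 4], [-6, -39, -29]]
Expanding along the first row, det(O) = (-2)·((-4)·(-29) - 4·(-39)) - 3·((-13)·(-29) - 4·(-6)) + (-1)·((-13)·(-39) - (-4)·(-6)) = (-2)·272 - 3·401 + (-1)·483 = -2230
Since det(O) ≠ 0, rank(O) = 3 and the system is completely observable.

-2230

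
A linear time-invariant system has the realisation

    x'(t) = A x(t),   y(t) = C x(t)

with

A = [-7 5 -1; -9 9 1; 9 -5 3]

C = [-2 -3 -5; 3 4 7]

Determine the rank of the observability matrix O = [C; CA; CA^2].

CA = [[-4, -12, -16], [6, 16, 22]]
CA^2 = [[-8, -48, -56], [12, 64, 76]]
Observability matrix O = [C; CA; CA^2] = [[-2, -3, -5], [3, 4, 7], [-4, -12, -16], [6, 16, 22], [-8, -48, -56], [12, 64, 76]]
The columns c1, c2, c3 of O are linearly dependent: -c1 - c2 + c3 = 0 (check each entry), so rank(O) ≤ 2.
The 2×2 minor from rows 1, 2, columns 1, 2 is (-2)·4 - (-3)·3 = -8 - (-9) = 1 ≠ 0, so rank(O) = 2.
rank(O) = 2 < n = 3, so the pair (A, C) is not completely observable.

2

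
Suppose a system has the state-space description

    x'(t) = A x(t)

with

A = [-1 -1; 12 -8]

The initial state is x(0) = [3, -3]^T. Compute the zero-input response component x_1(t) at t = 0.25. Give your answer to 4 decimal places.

det(sI - A) = s^2 - (tr A)s + det A, with tr A = (-1) + (-8) = -9 and det A = (-1)·(-8) - (-1)·12 = 8 - (-12) = 20.
So p(s) = det(sI - A) = s^2 + 9s + 20.
Factor s^2 + 9s + 20: two numbers with sum -9 and product 20 are -4 and -5, so s^2 + 9s + 20 = (s + 4)(s + 5).
Hence p(s) = (s + 4) (s + 5), with roots -5, -4.
The eigenvalues -5, -4 are distinct and real, so A is diagonalisable and x(t) = e^{At} x(0) = V diag(e^{λ_i t}) V^{-1} x(0), where the columns of V are the eigenvectors.
λ = -5: A - (-5)I = [[4, -1], [12, -3]]. Row 1 gives 4·v1 + (-1)·v2 = 0, so take v_1 = [1, 4]^T.
λ = -4: A - (-4)I = [[3, -1], [12, -4]]. Row 1 gives 3·v1 + (-1)·v2 = 0, so take v_2 = [1, 3]^T.
V = [v_1 v_2] = [[1, 1], [4, 3]] has det V = -1, so V^{-1} = adj(V)/det V = [[-3, 1], [4, -1]].
Modal coordinates z(0) = V^{-1} x(0): (-3)·3 + 1·(-3) = -12; 4·3 + (-1)·(-3) = 15; so z(0) = [-12, 15]^T.
x_1(t) = Σ_i (v_i)_1 · z_i(0) · e^{λ_i t} (row 1 of V times the modal terms).
x_1(0.25) = 1·(-12)·e^{-5·0.25} + 1·15·e^{-4·0.25} = (-12)·0.286505 + 15·0.367879 = 2.0801.

2.0801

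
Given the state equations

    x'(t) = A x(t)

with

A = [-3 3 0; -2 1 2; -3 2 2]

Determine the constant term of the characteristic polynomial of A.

Expand det(sI - A) for the 3×3 matrix.
p(s) = s^3 - 5s.
(Check: constant term = det(-A) = (-1)^3 det A = 0; coefficient of s^2 = -tr A = 0.)
The constant term is 0.

0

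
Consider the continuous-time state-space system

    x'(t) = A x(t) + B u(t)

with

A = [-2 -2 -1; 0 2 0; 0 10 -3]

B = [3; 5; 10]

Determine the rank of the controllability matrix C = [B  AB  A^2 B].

2

AB = [[-26], [10], [20]]
A^2B = [[12], [20], [40]]
Controllability matrix C = [B  AB  A^2B] = [[3, -26, 12], [5, 10, 20], [10, 20, 40]]
The rows r1, r2, r3 of C are linearly dependent: -2·r2 + r3 = 0 (check each entry), so rank(C) ≤ 2.
The 2×2 minor from rows 1, 2, columns 1, 2 is 3·10 - (-26)·5 = 30 - (-130) = 160 ≠ 0, so rank(C) = 2.
rank(C) = 2 < n = 3, so the pair (A, B) is not completely controllable.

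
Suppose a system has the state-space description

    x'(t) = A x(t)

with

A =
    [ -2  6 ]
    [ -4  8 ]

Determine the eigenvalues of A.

det(sI - A) = s^2 - (tr A)s + det A, with tr A = (-2) + 8 = 6 and det A = (-2)·8 - 6·(-4) = -16 - (-24) = 8.
So p(s) = det(sI - A) = s^2 - 6s + 8.
Factor s^2 - 6s + 8: two numbers with sum 6 and product 8 are 4 and 2, so s^2 - 6s + 8 = (s - 4)(s - 2).
Hence p(s) = (s - 4) (s - 2), with roots 2, 4.
At least one eigenvalue has non-negative real part, so the system is not asymptotically stable.

2, 4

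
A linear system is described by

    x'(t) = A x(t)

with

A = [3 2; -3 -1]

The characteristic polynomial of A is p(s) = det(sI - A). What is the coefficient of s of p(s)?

For a 2×2 matrix, det(sI - A) = s^2 - (tr A)s + det A.
tr A = 2, det A = 3.
So p(s) = s^2 - 2s + 3.
The coefficient of s is -2.

-2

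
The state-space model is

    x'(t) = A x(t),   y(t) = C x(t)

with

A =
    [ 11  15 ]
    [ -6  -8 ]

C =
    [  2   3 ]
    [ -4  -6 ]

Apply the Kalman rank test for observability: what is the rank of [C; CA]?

CA = [[4, 6], [-8, -12]]
Observability matrix O = [C; CA] = [[2, 3], [-4, -6], [4, 6], [-8, -12]]
Every row of O is a scalar multiple of row 1 = [2, 3] (multipliers 1, -2, 2, -4), so the rows span a one-dimensional space.
O ≠ 0, hence rank(O) = 1.
rank(O) = 1 < n = 2, so the pair (A, C) is not completely observable.

1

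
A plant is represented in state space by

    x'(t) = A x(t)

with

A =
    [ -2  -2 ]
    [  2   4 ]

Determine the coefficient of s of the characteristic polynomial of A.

-2

For a 2×2 matrix, det(sI - A) = s^2 - (tr A)s + det A.
tr A = 2, det A = -4.
So p(s) = s^2 - 2s - 4.
The coefficient of s is -2.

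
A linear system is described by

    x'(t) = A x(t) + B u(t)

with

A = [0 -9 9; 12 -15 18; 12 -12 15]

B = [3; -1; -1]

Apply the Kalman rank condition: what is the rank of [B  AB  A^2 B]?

AB = [[0], [33], [33]]
A^2B = [[0], [99], [99]]
Controllability matrix C = [B  AB  A^2B] = [[3, 0, 0], [-1, 33, 99], [-1, 33, 99]]
The rows r1, r2, r3 of C are linearly dependent: -r2 + r3 = 0 (check each entry), so rank(C) ≤ 2.
The 2×2 minor from rows 1, 2, columns 1, 2 is 3·33 - 0·(-1) = 99 - 0 = 99 ≠ 0, so rank(C) = 2.
rank(C) = 2 < n = 3, so the pair (A, B) is not completely controllable.

2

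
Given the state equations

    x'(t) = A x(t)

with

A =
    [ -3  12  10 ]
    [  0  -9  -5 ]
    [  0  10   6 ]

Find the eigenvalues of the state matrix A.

-4, -3, 1

det(sI - A) = s^3 - (tr A)s^2 + (M11 + M22 + M33)s - det A, where Mii is the 2×2 principal minor of A obtained by deleting row i and column i.
tr A = (-3) + (-9) + 6 = -6; M11 = (-9)·6 - (-5)·10 = -54 - (-50) = -4; M22 = (-3)·6 - 10·0 = -18 - 0 = -18; M33 = (-3)·(-9) - 12·0 = 27 - 0 = 27; sum of minors = 5.
det A = (-3)·((-9)·6 - (-5)·10) - 12·(0·6 - (-5)·0) + 10·(0·10 - (-9)·0) = (-3)·(-4) - 12·0 + 10·0 = 12.
So p(s) = det(sI - A) = s^3 + 6s^2 + 5s - 12.
Rational-root test: any integer root divides -12. Testing small divisors, s = 1 works: p(1) = 1 + 6 + 5 + (-12) = 0, so (s - 1) is a factor.
Dividing, p(s) = (s - 1)(s^2 + 7s + 12).
Factor s^2 + 7s + 12: two numbers with sum -7 and product 12 are -3 and -4, so s^2 + 7s + 12 = (s + 3)(s + 4).
Hence p(s) = (s - 1) (s + 3) (s + 4), with roots -4, -3, 1.
At least one eigenvalue has non-negative real part, so the system is not asymptotically stable.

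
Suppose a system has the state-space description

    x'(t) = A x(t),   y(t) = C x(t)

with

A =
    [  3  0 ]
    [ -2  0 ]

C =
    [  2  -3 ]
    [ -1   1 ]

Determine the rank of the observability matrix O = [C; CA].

2

CA = [[12, 0], [-5, 0]]
Observability matrix O = [C; CA] = [[2, -3], [-1, 1], [12, 0], [-5, 0]]
Take the 2×2 submatrix of O formed by rows 1, 2: [[2, -3], [-1, 1]]. Its determinant is 2·1 - (-3)·(-1) = 2 - 3 = -1 ≠ 0.
So rank(O) ≥ 2; since O has 2 columns, rank(O) = 2.
rank(O) = 2 = n, so the pair (A, C) is completely observable.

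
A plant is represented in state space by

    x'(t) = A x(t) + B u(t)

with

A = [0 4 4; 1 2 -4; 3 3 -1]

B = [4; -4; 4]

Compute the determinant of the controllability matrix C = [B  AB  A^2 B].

-5120

AB = [[0], [-20], [-4]]
A^2B = [[-96], [-24], [-56]]
Controllability matrix C = [B  AB  A^2B] = [[4, 0, -96], [-4, -20, -24], [4, -4, -56]]
Expanding along the first row, det(C) = 4·((-20)·(-56) - (-24)·(-4)) - 0·((-4)·(-56) - (-24)·4) + (-96)·((-4)·(-4) - (-20)·4) = 4·1024 - 0·320 + (-96)·96 = -5120
Since det(C) ≠ 0, rank(C) = 3 and the system is completely controllable.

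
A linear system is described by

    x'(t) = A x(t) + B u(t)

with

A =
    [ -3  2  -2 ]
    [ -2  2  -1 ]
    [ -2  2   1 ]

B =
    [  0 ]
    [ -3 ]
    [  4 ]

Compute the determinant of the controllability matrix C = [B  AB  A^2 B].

AB = [[-14], [-10], [-2]]
A^2B = [[26], [10], [6]]
Controllability matrix C = [B  AB  A^2B] = [[0, -14, 26], [-3, -10, 10], [4, -2, 6]]
Expanding along the first row, det(C) = 0·((-10)·6 - 10·(-2)) - (-14)·((-3)·6 - 10·4) + 26·((-3)·(-2) - (-10)·4) = 0·(-40) - (-14)·(-58) + 26·46 = 384
Since det(C) ≠ 0, rank(C) = 3 and the system is completely controllable.

384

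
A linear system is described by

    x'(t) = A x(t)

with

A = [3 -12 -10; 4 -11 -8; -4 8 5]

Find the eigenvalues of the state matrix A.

det(sI - A) = s^3 - (tr A)s^2 + (M11 + M22 + M33)s - det A, where Mii is the 2×2 principal minor of A obtained by deleting row i and column i.
tr A = 3 + (-11) + 5 = -3; M11 = (-11)·5 - (-8)·8 = -55 - (-64) = 9; M22 = 3·5 - (-10)·(-4) = 15 - 40 = -25; M33 = 3·(-11) - (-12)·4 = -33 - (-48) = 15; sum of minors = -1.
det A = 3·((-11)·5 - (-8)·8) - (-12)·(4·5 - (-8)·(-4)) + (-10)·(4·8 - (-11)·(-4)) = 3·9 - (-12)·(-12) + (-10)·(-12) = 3.
So p(s) = det(sI - A) = s^3 + 3s^2 - s - 3.
Rational-root test: any integer root divides -3. Testing small divisors, s = -1 works: p(-1) = -1 + 3 + 1 + (-3) = 0, so (s + 1) is a factor.
Dividing, p(s) = (s + 1)(s^2 + 2s - 3).
Factor s^2 + 2s - 3: two numbers with sum -2 and product -3 are 1 and -3, so s^2 + 2s - 3 = (s - 1)(s + 3).
Hence p(s) = (s - 1) (s + 1) (s + 3), with roots -3, -1, 1.
At least one eigenvalue has non-negative real part, so the system is not asymptotically stable.

-3, -1, 1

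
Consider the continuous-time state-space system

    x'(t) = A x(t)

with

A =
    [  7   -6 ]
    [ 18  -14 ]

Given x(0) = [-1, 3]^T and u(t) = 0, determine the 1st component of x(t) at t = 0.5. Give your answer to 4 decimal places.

det(sI - A) = s^2 - (tr A)s + det A, with tr A = 7 + (-14) = -7 and det A = 7·(-14) - (-6)·18 = -98 - (-108) = 10.
So p(s) = det(sI - A) = s^2 + 7s + 10.
Factor s^2 + 7s + 10: two numbers with sum -7 and product 10 are -2 and -5, so s^2 + 7s + 10 = (s + 2)(s + 5).
Hence p(s) = (s + 2) (s + 5), with roots -5, -2.
The eigenvalues -5, -2 are distinct and real, so A is diagonalisable and x(t) = e^{At} x(0) = V diag(e^{λ_i t}) V^{-1} x(0), where the columns of V are the eigenvectors.
λ = -5: A - (-5)I = [[12, -6], [18, -9]]. Row 1 gives 12·v1 + (-6)·v2 = 0, so take v_1 = [1, 2]^T.
λ = -2: A - (-2)I = [[9, -6], [18, -12]]. Row 1 gives 9·v1 + (-6)·v2 = 0, so take v_2 = [-2, -3]^T.
V = [v_1 v_2] = [[1, -2], [2, -3]] has det V = 1, so V^{-1} = adj(V)/det V = [[-3, 2], [-2, 1]].
Modal coordinates z(0) = V^{-1} x(0): (-3)·(-1) + 2·3 = 9; (-2)·(-1) + 1·3 = 5; so z(0) = [9, 5]^T.
x_1(t) = Σ_i (v_i)_1 · z_i(0) · e^{λ_i t} (row 1 of V times the modal terms).
x_1(0.5) = 1·9·e^{-5·0.5} + (-2)·5·e^{-2·0.5} = 9·0.082085 + (-10)·0.367879 = -2.9400.

-2.9400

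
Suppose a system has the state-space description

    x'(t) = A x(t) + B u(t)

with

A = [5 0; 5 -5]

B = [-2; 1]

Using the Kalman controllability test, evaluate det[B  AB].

AB = [[-10], [-15]]
Controllability matrix C = [B  AB] = [[-2, -10], [1, -15]]
det(C) = (-2)·(-15) - (-10)·1 = 30 - (-10) = 40
Since det(C) ≠ 0, rank(C) = 2 and the system is completely controllable.

40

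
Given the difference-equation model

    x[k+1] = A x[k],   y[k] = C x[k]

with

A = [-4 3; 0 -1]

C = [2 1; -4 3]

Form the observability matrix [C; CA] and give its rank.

CA = [[-8, 5], [16, -15]]
Observability matrix O = [C; CA] = [[2, 1], [-4, 3], [-8, 5], [16, -15]]
Take the 2×2 submatrix of O formed by rows 1, 2: [[2, 1], [-4, 3]]. Its determinant is 2·3 - 1·(-4) = 6 - (-4) = 10 ≠ 0.
So rank(O) ≥ 2; since O has 2 columns, rank(O) = 2.
rank(O) = 2 = n, so the pair (A, C) is completely observable.

2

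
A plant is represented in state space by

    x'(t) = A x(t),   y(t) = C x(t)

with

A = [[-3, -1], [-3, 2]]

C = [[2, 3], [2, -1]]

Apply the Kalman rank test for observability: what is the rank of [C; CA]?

2

CA = [[-15, 4], [-3, -4]]
Observability matrix O = [C; CA] = [[2, 3], [2, -1], [-15, 4], [-3, -4]]
Take the 2×2 submatrix of O formed by rows 1, 2: [[2, 3], [2, -1]]. Its determinant is 2·(-1) - 3·2 = -2 - 6 = -8 ≠ 0.
So rank(O) ≥ 2; since O has 2 columns, rank(O) = 2.
rank(O) = 2 = n, so the pair (A, C) is completely observable.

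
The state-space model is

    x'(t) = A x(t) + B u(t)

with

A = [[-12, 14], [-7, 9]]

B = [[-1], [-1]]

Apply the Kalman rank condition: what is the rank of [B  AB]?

1

AB = [[-2], [-2]]
Controllability matrix C = [B  AB] = [[-1, -2], [-1, -2]]
Every column of C is a scalar multiple of column 1 = [-1, -1] (multipliers 1, 2), so the columns span a one-dimensional space.
C ≠ 0, hence rank(C) = 1.
rank(C) = 1 < n = 2, so the pair (A, B) is not completely controllable.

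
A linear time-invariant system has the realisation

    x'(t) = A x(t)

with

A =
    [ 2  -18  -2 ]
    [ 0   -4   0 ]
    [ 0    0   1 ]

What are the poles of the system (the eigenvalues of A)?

det(sI - A) = s^3 - (tr A)s^2 + (M11 + M22 + M33)s - det A, where Mii is the 2×2 principal minor of A obtained by deleting row i and column i.
tr A = 2 + (-4) + 1 = -1; M11 = (-4)·1 - 0·0 = -4 - 0 = -4; M22 = 2·1 - (-2)·0 = 2 - 0 = 2; M33 = 2·(-4) - (-18)·0 = -8 - 0 = -8; sum of minors = -10.
det A = 2·((-4)·1 - 0·0) - (-18)·(0·1 - 0·0) + (-2)·(0·0 - (-4)·0) = 2·(-4) - (-18)·0 + (-2)·0 = -8.
So p(s) = det(sI - A) = s^3 + s^2 - 10s + 8.
Rational-root test: any integer root divides 8. Testing small divisors, s = 1 works: p(1) = 1 + 1 + (-10) + 8 = 0, so (s - 1) is a factor.
Dividing, p(s) = (s - 1)(s^2 + 2s - 8).
Factor s^2 + 2s - 8: two numbers with sum -2 and product -8 are 2 and -4, so s^2 + 2s - 8 = (s - 2)(s + 4).
Hence p(s) = (s - 2) (s - 1) (s + 4), with roots -4, 1, 2.
At least one eigenvalue has non-negative real part, so the system is not asymptotically stable.

-4, 1, 2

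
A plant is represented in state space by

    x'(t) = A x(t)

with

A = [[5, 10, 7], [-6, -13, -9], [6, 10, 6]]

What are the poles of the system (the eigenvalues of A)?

-3, -1, 2

det(sI - A) = s^3 - (tr A)s^2 + (M11 + M22 + M33)s - det A, where Mii is the 2×2 principal minor of A obtained by deleting row i and column i.
tr A = 5 + (-13) + 6 = -2; M11 = (-13)·6 - (-9)·10 = -78 - (-90) = 12; M22 = 5·6 - 7·6 = 30 - 42 = -12; M33 = 5·(-13) - 10·(-6) = -65 - (-60) = -5; sum of minors = -5.
det A = 5·((-13)·6 - (-9)·10) - 10·((-6)·6 - (-9)·6) + 7·((-6)·10 - (-13)·6) = 5·12 - 10·18 + 7·18 = 6.
So p(s) = det(sI - A) = s^3 + 2s^2 - 5s - 6.
Rational-root test: any integer root divides -6. Testing small divisors, s = -1 works: p(-1) = -1 + 2 + 5 + (-6) = 0, so (s + 1) is a factor.
Dividing, p(s) = (s + 1)(s^2 + s - 6).
Factor s^2 + s - 6: two numbers with sum -1 and product -6 are 2 and -3, so s^2 + s - 6 = (s - 2)(s + 3).
Hence p(s) = (s - 2) (s + 1) (s + 3), with roots -3, -1, 2.
At least one eigenvalue has non-negative real part, so the system is not asymptotically stable.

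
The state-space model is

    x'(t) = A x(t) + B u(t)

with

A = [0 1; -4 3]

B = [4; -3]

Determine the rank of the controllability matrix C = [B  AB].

2

AB = [[-3], [-25]]
Controllability matrix C = [B  AB] = [[4, -3], [-3, -25]]
det(C) = 4·(-25) - (-3)·(-3) = -100 - 9 = -109 ≠ 0, so rank(C) = 2.
rank(C) = 2 = n, so the pair (A, B) is completely controllable.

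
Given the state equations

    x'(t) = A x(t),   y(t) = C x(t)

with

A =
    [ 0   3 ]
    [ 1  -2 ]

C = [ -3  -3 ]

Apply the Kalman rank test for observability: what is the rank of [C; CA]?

1

CA = [[-3, -3]]
Observability matrix O = [C; CA] = [[-3, -3], [-3, -3]]
Every row of O is a scalar multiple of row 1 = [-3, -3] (multipliers 1, 1), so the rows span a one-dimensional space.
O ≠ 0, hence rank(O) = 1.
rank(O) = 1 < n = 2, so the pair (A, C) is not completely observable.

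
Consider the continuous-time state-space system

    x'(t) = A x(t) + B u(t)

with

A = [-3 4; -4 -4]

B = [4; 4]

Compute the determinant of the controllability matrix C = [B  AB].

AB = [[4], [-32]]
Controllability matrix C = [B  AB] = [[4, 4], [4, -32]]
det(C) = 4·(-32) - 4·4 = -128 - 16 = -144
Since det(C) ≠ 0, rank(C) = 2 and the system is completely controllable.

-144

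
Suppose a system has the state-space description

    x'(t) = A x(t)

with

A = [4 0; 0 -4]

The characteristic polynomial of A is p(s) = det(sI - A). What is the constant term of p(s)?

For a 2×2 matrix, det(sI - A) = s^2 - (tr A)s + det A.
tr A = 0, det A = -16.
So p(s) = s^2 - 16.
The constant term is -16.

-16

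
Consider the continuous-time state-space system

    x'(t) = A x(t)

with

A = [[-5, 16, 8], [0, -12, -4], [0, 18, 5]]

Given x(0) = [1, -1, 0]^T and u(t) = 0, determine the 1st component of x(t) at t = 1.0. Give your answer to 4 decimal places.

det(sI - A) = s^3 - (tr A)s^2 + (M11 + M22 + M33)s - det A, where Mii is the 2×2 principal minor of A obtained by deleting row i and column i.
tr A = (-5) + (-12) + 5 = -12; M11 = (-12)·5 - (-4)·18 = -60 - (-72) = 12; M22 = (-5)·5 - 8·0 = -25 - 0 = -25; M33 = (-5)·(-12) - 16·0 = 60 - 0 = 60; sum of minors = 47.
det A = (-5)·((-12)·5 - (-4)·18) - 16·(0·5 - (-4)·0) + 8·(0·18 - (-12)·0) = (-5)·12 - 16·0 + 8·0 = -60.
So p(s) = det(sI - A) = s^3 + 12s^2 + 47s + 60.
Rational-root test: any integer root divides 60. Testing small divisors, s = -3 works: p(-3) = -27 + 108 + (-141) + 60 = 0, so (s + 3) is a factor.
Dividing, p(s) = (s + 3)(s^2 + 9s + 20).
Factor s^2 + 9s + 20: two numbers with sum -9 and product 20 are -4 and -5, so s^2 + 9s + 20 = (s + 4)(s + 5).
Hence p(s) = (s + 3) (s + 4) (s + 5), with roots -5, -4, -3.
The eigenvalues -5, -4, -3 are distinct and real, so A is diagonalisable and x(t) = e^{At} x(0) = V diag(e^{λ_i t}) V^{-1} x(0), where the columns of V are the eigenvectors.
λ = -5: A - (-5)I = [[0, 16, 8], [0, -7, -4], [0, 18, 10]]. v must be orthogonal to every row; (row 1) × (row 2) = [-8, 0, 0], so take v_1 = [1, 0, 0]^T.
λ = -4: A - (-4)I = [[-1, 16, 8], [0, -8, -4], [0, 18, 9]]. v must be orthogonal to every row; (row 1) × (row 2) = [0, -4, 8], so take v_2 = [0, -1, 2]^T.
λ = -3: A - (-3)I = [[-2, 16, 8], [0, -9, -4], [0, 18, 8]]. v must be orthogonal to every row; (row 1) × (row 2) = [8, -8, 18], so take v_3 = [4, -4, 9]^T.
V = [v_1 v_2 v_3] = [[1, 0, 4], [0, -1, -4], [0, 2, 9]] has det V = -1, so V^{-1} = adj(V)/det V = [[1, -8, -4], [0, -9, -4], [0, 2, 1]].
Modal coordinates z(0) = V^{-1} x(0): 1·1 + (-8)·(-1) + (-4)·0 = 9; 0·1 + (-9)·(-1) + (-4)·0 = 9; 0·1 + 2·(-1) + 1·0 = -2; so z(0) = [9, 9, -2]^T.
x_1(t) = Σ_i (v_i)_1 · z_i(0) · e^{λ_i t} (row 1 of V times the modal terms).
x_1(1.0) = 1·9·e^{-5·1.0} + 0·9·e^{-4·1.0} + 4·(-2)·e^{-3·1.0} = 9·0.006738 + 0·0.018316 + (-8)·0.049787 = -0.3377.

-0.3377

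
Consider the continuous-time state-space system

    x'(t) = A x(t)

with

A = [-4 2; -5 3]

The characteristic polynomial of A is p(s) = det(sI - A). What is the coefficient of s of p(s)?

1

For a 2×2 matrix, det(sI - A) = s^2 - (tr A)s + det A.
tr A = -1, det A = -2.
So p(s) = s^2 + s - 2.
The coefficient of s is 1.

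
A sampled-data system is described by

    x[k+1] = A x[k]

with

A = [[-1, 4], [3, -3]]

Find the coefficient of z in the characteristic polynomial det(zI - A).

For a 2×2 matrix, det(zI - A) = z^2 - (tr A)z + det A.
tr A = -4, det A = -9.
So p(z) = z^2 + 4z - 9.
The coefficient of z is 4.

4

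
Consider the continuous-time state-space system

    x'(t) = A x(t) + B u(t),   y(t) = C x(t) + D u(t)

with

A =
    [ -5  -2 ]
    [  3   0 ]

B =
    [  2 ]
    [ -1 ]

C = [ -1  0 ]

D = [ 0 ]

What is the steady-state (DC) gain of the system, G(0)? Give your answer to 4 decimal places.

G(0) = C(-A)^{-1}B + D = -C A^{-1} B + D.
det A = 6, so A^{-1} = (1/6)·adj(A) = [[0, 1/3], [-1/2, -5/6]]
A^{-1} B = [-1/3, -1/6]^T
C A^{-1} B = 1/3
G(0) = D - C A^{-1} B = 0 - (1/3) = -1/3 ≈ -0.3333

-0.3333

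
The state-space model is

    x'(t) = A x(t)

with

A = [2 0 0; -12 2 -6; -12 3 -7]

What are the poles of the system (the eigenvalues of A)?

det(sI - A) = s^3 - (tr A)s^2 + (M11 + M22 + M33)s - det A, where Mii is the 2×2 principal minor of A obtained by deleting row i and column i.
tr A = 2 + 2 + (-7) = -3; M11 = 2·(-7) - (-6)·3 = -14 - (-18) = 4; M22 = 2·(-7) - 0·(-12) = -14 - 0 = -14; M33 = 2·2 - 0·(-12) = 4 - 0 = 4; sum of minors = -6.
det A = 2·(2·(-7) - (-6)·3) - 0·((-12)·(-7) - (-6)·(-12)) + 0·((-12)·3 - 2·(-12)) = 2·4 - 0·12 + 0·(-12) = 8.
So p(s) = det(sI - A) = s^3 + 3s^2 - 6s - 8.
Rational-root test: any integer root divides -8. Testing small divisors, s = -1 works: p(-1) = -1 + 3 + 6 + (-8) = 0, so (s + 1) is a factor.
Dividing, p(s) = (s + 1)(s^2 + 2s - 8).
Factor s^2 + 2s - 8: two numbers with sum -2 and product -8 are 2 and -4, so s^2 + 2s - 8 = (s - 2)(s + 4).
Hence p(s) = (s - 2) (s + 1) (s + 4), with roots -4, -1, 2.
At least one eigenvalue has non-negative real part, so the system is not asymptotically stable.

-4, -1, 2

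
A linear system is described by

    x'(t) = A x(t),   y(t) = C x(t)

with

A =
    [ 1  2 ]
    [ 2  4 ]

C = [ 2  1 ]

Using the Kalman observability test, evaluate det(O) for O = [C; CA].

CA = [[4, 8]]
Observability matrix O = [C; CA] = [[2, 1], [4, 8]]
det(O) = 2·8 - 1·4 = 16 - 4 = 12
Since det(O) ≠ 0, rank(O) = 2 and the system is completely observable.

12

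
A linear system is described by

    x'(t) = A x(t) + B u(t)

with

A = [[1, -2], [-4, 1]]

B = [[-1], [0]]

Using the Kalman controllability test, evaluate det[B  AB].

-4

AB = [[-1], [4]]
Controllability matrix C = [B  AB] = [[-1, -1], [0, 4]]
det(C) = (-1)·4 - (-1)·0 = -4 - 0 = -4
Since det(C) ≠ 0, rank(C) = 2 and the system is completely controllable.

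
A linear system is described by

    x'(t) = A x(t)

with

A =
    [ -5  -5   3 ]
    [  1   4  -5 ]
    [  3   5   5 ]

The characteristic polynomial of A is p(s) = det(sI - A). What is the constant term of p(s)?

146

Expand det(sI - A) for the 3×3 matrix.
p(s) = s^3 - 4s^2 - 4s + 146.
(Check: constant term = det(-A) = (-1)^3 det A = 146; coefficient of s^2 = -tr A = -4.)
The constant term is 146.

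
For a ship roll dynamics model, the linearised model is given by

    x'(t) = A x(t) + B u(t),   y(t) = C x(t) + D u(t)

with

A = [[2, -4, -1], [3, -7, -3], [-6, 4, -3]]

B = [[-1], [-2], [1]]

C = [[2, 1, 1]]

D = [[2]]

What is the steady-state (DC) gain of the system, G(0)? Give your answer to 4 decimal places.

2.3333

G(0) = C(-A)^{-1}B + D = -C A^{-1} B + D.
det A = -12, so A^{-1} = (1/-12)·adj(A) = [[-11/4, 4/3, -5/12], [-9/4, 1, -1/4], [5/2, -4/3, 1/6]]
A^{-1} B = [-1/3, 0, 1/3]^T
C A^{-1} B = -1/3
G(0) = D - C A^{-1} B = 2 - (-1/3) = 7/3 ≈ 2.3333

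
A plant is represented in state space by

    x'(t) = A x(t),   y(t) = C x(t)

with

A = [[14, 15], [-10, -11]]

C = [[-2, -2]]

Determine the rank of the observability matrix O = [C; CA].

1

CA = [[-8, -8]]
Observability matrix O = [C; CA] = [[-2, -2], [-8, -8]]
Every row of O is a scalar multiple of row 1 = [-2, -2] (multipliers 1, 4), so the rows span a one-dimensional space.
O ≠ 0, hence rank(O) = 1.
rank(O) = 1 < n = 2, so the pair (A, C) is not completely observable.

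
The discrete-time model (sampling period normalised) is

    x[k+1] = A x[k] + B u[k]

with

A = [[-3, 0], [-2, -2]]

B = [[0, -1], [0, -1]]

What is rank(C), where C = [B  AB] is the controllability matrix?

2

AB = [[0, 3], [0, 4]]
Controllability matrix C = [B  AB] = [[0, -1, 0, 3], [0, -1, 0, 4]]
Take the 2×2 submatrix of C formed by columns 2, 4: [[-1, 3], [-1, 4]]. Its determinant is (-1)·4 - 3·(-1) = -4 - (-3) = -1 ≠ 0.
So rank(C) ≥ 2; since C has 2 rows, rank(C) = 2.
rank(C) = 2 = n, so the pair (A, B) is completely controllable.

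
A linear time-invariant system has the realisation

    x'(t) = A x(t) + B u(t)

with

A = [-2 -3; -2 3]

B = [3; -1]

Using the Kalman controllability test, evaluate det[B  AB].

AB = [[-3], [-9]]
Controllability matrix C = [B  AB] = [[3, -3], [-1, -9]]
det(C) = 3·(-9) - (-3)·(-1) = -27 - 3 = -30
Since det(C) ≠ 0, rank(C) = 2 and the system is completely controllable.

-30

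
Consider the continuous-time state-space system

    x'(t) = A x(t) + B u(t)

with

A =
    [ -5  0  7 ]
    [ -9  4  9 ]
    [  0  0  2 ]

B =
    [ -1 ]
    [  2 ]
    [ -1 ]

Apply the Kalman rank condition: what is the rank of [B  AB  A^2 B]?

2

AB = [[-2], [8], [-2]]
A^2B = [[-4], [32], [-4]]
Controllability matrix C = [B  AB  A^2B] = [[-1, -2, -4], [2, 8, 32], [-1, -2, -4]]
The rows r1, r2, r3 of C are linearly dependent: -r1 + r3 = 0 (check each entry), so rank(C) ≤ 2.
The 2×2 minor from rows 1, 2, columns 1, 2 is (-1)·8 - (-2)·2 = -8 - (-4) = -4 ≠ 0, so rank(C) = 2.
rank(C) = 2 < n = 3, so the pair (A, B) is not completely controllable.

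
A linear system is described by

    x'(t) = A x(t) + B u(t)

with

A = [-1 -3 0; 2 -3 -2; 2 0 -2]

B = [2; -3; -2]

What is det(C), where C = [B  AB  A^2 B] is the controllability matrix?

900

AB = [[7], [17], [8]]
A^2B = [[-58], [-53], [-2]]
Controllability matrix C = [B  AB  A^2B] = [[2, 7, -58], [-3, 17, -53], [-2, 8, -2]]
Expanding along the first row, det(C) = 2·(17·(-2) - (-53)·8) - 7·((-3)·(-2) - (-53)·(-2)) + (-58)·((-3)·8 - 17·(-2)) = 2·390 - 7·(-100) + (-58)·10 = 900
Since det(C) ≠ 0, rank(C) = 3 and the system is completely controllable.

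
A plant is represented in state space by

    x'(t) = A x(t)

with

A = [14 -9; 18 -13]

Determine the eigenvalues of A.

det(sI - A) = s^2 - (tr A)s + det A, with tr A = 14 + (-13) = 1 and det A = 14·(-13) - (-9)·18 = -182 - (-162) = -20.
So p(s) = det(sI - A) = s^2 - s - 20.
Factor s^2 - s - 20: two numbers with sum 1 and product -20 are 5 and -4, so s^2 - s - 20 = (s - 5)(s + 4).
Hence p(s) = (s - 5) (s + 4), with roots -4, 5.
At least one eigenvalue has non-negative real part, so the system is not asymptotically stable.

-4, 5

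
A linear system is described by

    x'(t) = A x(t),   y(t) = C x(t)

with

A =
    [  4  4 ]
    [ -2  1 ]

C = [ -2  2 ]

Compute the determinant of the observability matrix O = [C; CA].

CA = [[-12, -6]]
Observability matrix O = [C; CA] = [[-2, 2], [-12, -6]]
det(O) = (-2)·(-6) - 2·(-12) = 12 - (-24) = 36
Since det(O) ≠ 0, rank(O) = 2 and the system is completely observable.

36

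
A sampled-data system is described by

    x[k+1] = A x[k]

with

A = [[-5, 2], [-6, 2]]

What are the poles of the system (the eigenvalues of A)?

det(zI - A) = z^2 - (tr A)z + det A, with tr A = (-5) + 2 = -3 and det A = (-5)·2 - 2·(-6) = -10 - (-12) = 2.
So p(z) = det(zI - A) = z^2 + 3z + 2.
Factor z^2 + 3z + 2: two numbers with sum -3 and product 2 are -1 and -2, so z^2 + 3z + 2 = (z + 1)(z + 2).
Hence p(z) = (z + 1) (z + 2), with roots -2, -1.

-2, -1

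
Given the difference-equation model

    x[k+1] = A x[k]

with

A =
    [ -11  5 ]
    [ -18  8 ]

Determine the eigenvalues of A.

-2, -1

det(zI - A) = z^2 - (tr A)z + det A, with tr A = (-11) + 8 = -3 and det A = (-11)·8 - 5·(-18) = -88 - (-90) = 2.
So p(z) = det(zI - A) = z^2 + 3z + 2.
Factor z^2 + 3z + 2: two numbers with sum -3 and product 2 are -1 and -2, so z^2 + 3z + 2 = (z + 1)(z + 2).
Hence p(z) = (z + 1) (z + 2), with roots -2, -1.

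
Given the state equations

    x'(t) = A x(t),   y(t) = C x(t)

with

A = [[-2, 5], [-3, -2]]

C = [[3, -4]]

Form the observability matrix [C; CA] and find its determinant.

93

CA = [[6, 23]]
Observability matrix O = [C; CA] = [[3, -4], [6, 23]]
det(O) = 3·23 - (-4)·6 = 69 - (-24) = 93
Since det(O) ≠ 0, rank(O) = 2 and the system is completely observable.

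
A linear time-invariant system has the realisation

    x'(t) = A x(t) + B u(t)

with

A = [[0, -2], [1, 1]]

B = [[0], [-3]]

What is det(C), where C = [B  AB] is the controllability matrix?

AB = [[6], [-3]]
Controllability matrix C = [B  AB] = [[0, 6], [-3, -3]]
det(C) = 0·(-3) - 6·(-3) = 0 - (-18) = 18
Since det(C) ≠ 0, rank(C) = 2 and the system is completely controllable.

18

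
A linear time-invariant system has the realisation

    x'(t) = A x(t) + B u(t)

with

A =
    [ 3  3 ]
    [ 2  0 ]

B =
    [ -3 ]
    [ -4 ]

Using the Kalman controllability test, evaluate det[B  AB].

AB = [[-21], [-6]]
Controllability matrix C = [B  AB] = [[-3, -21], [-4, -6]]
det(C) = (-3)·(-6) - (-21)·(-4) = 18 - 84 = -66
Since det(C) ≠ 0, rank(C) = 2 and the system is completely controllable.

-66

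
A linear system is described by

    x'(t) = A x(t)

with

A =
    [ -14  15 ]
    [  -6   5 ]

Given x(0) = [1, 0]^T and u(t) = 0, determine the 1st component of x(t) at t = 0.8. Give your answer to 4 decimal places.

-0.1837

det(sI - A) = s^2 - (tr A)s + det A, with tr A = (-14) + 5 = -9 and det A = (-14)·5 - 15·(-6) = -70 - (-90) = 20.
So p(s) = det(sI - A) = s^2 + 9s + 20.
Factor s^2 + 9s + 20: two numbers with sum -9 and product 20 are -4 and -5, so s^2 + 9s + 20 = (s + 4)(s + 5).
Hence p(s) = (s + 4) (s + 5), with roots -5, -4.
The eigenvalues -5, -4 are distinct and real, so A is diagonalisable and x(t) = e^{At} x(0) = V diag(e^{λ_i t}) V^{-1} x(0), where the columns of V are the eigenvectors.
λ = -5: A - (-5)I = [[-9, 15], [-6, 10]]. Row 1 gives (-9)·v1 + 15·v2 = 0, so take v_1 = [-5, -3]^T.
λ = -4: A - (-4)I = [[-10, 15], [-6, 9]]. Row 1 gives (-10)·v1 + 15·v2 = 0, so take v_2 = [3, 2]^T.
V = [v_1 v_2] = [[-5, 3], [-3, 2]] has det V = -1, so V^{-1} = adj(V)/det V = [[-2, 3], [-3, 5]].
Modal coordinates z(0) = V^{-1} x(0): (-2)·1 + 3·0 = -2; (-3)·1 + 5·0 = -3; so z(0) = [-2, -3]^T.
x_1(t) = Σ_i (v_i)_1 · z_i(0) · e^{λ_i t} (row 1 of V times the modal terms).
x_1(0.8) = (-5)·(-2)·e^{-5·0.8} + 3·(-3)·e^{-4·0.8} = 10·0.018316 + (-9)·0.040762 = -0.1837.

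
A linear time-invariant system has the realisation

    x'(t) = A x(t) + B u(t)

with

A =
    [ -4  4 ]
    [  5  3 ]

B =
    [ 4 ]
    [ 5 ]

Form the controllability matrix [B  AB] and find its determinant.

120

AB = [[4], [35]]
Controllability matrix C = [B  AB] = [[4, 4], [5, 35]]
det(C) = 4·35 - 4·5 = 140 - 20 = 120
Since det(C) ≠ 0, rank(C) = 2 and the system is completely controllable.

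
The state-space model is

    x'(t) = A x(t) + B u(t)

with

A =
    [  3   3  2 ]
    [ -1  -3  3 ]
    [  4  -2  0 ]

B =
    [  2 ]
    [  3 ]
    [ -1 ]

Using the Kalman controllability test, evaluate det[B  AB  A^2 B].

AB = [[13], [-14], [2]]
A^2B = [[1], [35], [80]]
Controllability matrix C = [B  AB  A^2B] = [[2, 13, 1], [3, -14, 35], [-1, 2, 80]]
Expanding along the first row, det(C) = 2·((-14)·80 - 35·2) - 13·(3·80 - 35·(-1)) + 1·(3·2 - (-14)·(-1)) = 2·(-1190) - 13·275 + 1·(-8) = -5963
Since det(C) ≠ 0, rank(C) = 3 and the system is completely controllable.

-5963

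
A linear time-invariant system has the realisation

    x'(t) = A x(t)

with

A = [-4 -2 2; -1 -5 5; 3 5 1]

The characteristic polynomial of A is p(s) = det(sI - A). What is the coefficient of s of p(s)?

-22

Expand det(sI - A) for the 3×3 matrix.
p(s) = s^3 + 8s^2 - 22s - 108.
(Check: constant term = det(-A) = (-1)^3 det A = -108; coefficient of s^2 = -tr A = 8.)
The coefficient of s is -22.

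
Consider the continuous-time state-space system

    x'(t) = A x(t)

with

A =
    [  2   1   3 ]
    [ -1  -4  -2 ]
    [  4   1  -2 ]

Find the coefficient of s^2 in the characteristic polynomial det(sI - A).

Expand det(sI - A) for the 3×3 matrix.
p(s) = s^3 + 4s^2 - 13s - 55.
(Check: constant term = det(-A) = (-1)^3 det A = -55; coefficient of s^2 = -tr A = 4.)
The coefficient of s^2 is 4.

4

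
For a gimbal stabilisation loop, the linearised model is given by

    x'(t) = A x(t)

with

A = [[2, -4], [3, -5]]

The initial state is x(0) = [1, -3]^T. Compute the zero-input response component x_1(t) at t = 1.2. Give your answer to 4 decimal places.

3.4583

det(sI - A) = s^2 - (tr A)s + det A, with tr A = 2 + (-5) = -3 and det A = 2·(-5) - (-4)·3 = -10 - (-12) = 2.
So p(s) = det(sI - A) = s^2 + 3s + 2.
Factor s^2 + 3s + 2: two numbers with sum -3 and product 2 are -1 and -2, so s^2 + 3s + 2 = (s + 1)(s + 2).
Hence p(s) = (s + 1) (s + 2), with roots -2, -1.
The eigenvalues -2, -1 are distinct and real, so A is diagonalisable and x(t) = e^{At} x(0) = V diag(e^{λ_i t}) V^{-1} x(0), where the columns of V are the eigenvectors.
λ = -2: A - (-2)I = [[4, -4], [3, -3]]. Row 1 gives 4·v1 + (-4)·v2 = 0, so take v_1 = [1, 1]^T.
λ = -1: A - (-1)I = [[3, -4], [3, -4]]. Row 1 gives 3·v1 + (-4)·v2 = 0, so take v_2 = [4, 3]^T.
V = [v_1 v_2] = [[1, 4], [1, 3]] has det V = -1, so V^{-1} = adj(V)/det V = [[-3, 4], [1, -1]].
Modal coordinates z(0) = V^{-1} x(0): (-3)·1 + 4·(-3) = -15; 1·1 + (-1)·(-3) = 4; so z(0) = [-15, 4]^T.
x_1(t) = Σ_i (v_i)_1 · z_i(0) · e^{λ_i t} (row 1 of V times the modal terms).
x_1(1.2) = 1·(-15)·e^{-2·1.2} + 4·4·e^{-1·1.2} = (-15)·0.090718 + 16·0.301194 = 3.4583.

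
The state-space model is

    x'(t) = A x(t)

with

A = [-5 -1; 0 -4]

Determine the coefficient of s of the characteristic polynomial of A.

For a 2×2 matrix, det(sI - A) = s^2 - (tr A)s + det A.
tr A = -9, det A = 20.
So p(s) = s^2 + 9s + 20.
The coefficient of s is 9.

9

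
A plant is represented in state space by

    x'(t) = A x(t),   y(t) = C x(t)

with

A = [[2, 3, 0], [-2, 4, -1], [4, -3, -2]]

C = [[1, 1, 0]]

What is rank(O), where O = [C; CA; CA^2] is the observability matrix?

CA = [[0, 7, -1]]
CA^2 = [[-18, 31, -5]]
Observability matrix O = [C; CA; CA^2] = [[1, 1, 0], [0, 7, -1], [-18, 31, -5]]
det(O) = 1·(7·(-5) - (-1)·31) - 1·(0·(-5) - (-1)·(-18)) + 0·(0·31 - 7·(-18)) = 1·(-4) - 1·(-18) + 0·126 = 14 ≠ 0, so rank(O) = 3.
rank(O) = 3 = n, so the pair (A, C) is completely observable.

3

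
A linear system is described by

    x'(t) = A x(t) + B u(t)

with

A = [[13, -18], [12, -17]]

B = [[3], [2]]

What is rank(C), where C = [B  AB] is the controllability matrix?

AB = [[3], [2]]
Controllability matrix C = [B  AB] = [[3, 3], [2, 2]]
Every column of C is a scalar multiple of column 1 = [3, 2] (multipliers 1, 1), so the columns span a one-dimensional space.
C ≠ 0, hence rank(C) = 1.
rank(C) = 1 < n = 2, so the pair (A, B) is not completely controllable.

1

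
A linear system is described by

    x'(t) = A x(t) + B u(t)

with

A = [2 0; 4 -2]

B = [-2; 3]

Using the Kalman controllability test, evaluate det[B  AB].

40

AB = [[-4], [-14]]
Controllability matrix C = [B  AB] = [[-2, -4], [3, -14]]
det(C) = (-2)·(-14) - (-4)·3 = 28 - (-12) = 40
Since det(C) ≠ 0, rank(C) = 2 and the system is completely controllable.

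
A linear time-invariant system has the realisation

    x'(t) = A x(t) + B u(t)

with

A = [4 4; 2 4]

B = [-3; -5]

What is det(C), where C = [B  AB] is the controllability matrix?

-82

AB = [[-32], [-26]]
Controllability matrix C = [B  AB] = [[-3, -32], [-5, -26]]
det(C) = (-3)·(-26) - (-32)·(-5) = 78 - 160 = -82
Since det(C) ≠ 0, rank(C) = 2 and the system is completely controllable.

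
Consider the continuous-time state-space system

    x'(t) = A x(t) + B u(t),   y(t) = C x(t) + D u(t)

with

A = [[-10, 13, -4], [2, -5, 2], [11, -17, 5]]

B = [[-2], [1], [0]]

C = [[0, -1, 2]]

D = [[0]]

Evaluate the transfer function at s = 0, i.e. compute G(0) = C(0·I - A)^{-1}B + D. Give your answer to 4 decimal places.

G(0) = C(-A)^{-1}B + D = -C A^{-1} B + D.
det A = -18, so A^{-1} = (1/-18)·adj(A) = [[-1/2, -1/6, -1/3], [-2/3, 1/3, -2/3], [-7/6, 3/2, -4/3]]
A^{-1} B = [5/6, 5/3, 23/6]^T
C A^{-1} B = 6
G(0) = D - C A^{-1} B = 0 - (6) = -6

-6.0000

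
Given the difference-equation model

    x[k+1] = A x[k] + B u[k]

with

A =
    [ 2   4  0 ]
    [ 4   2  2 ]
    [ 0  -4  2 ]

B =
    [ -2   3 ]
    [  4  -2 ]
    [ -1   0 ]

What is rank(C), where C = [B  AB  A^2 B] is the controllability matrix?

AB = [[12, -2], [-2, 8], [-18, 8]]
A^2B = [[16, 28], [8, 24], [-28, -16]]
Controllability matrix C = [B  AB  A^2B] = [[-2, 3, 12, -2, 16, 28], [4, -2, -2, 8, 8, 24], [-1, 0, -18, 8, -28, -16]]
Take the 3×3 submatrix of C formed by columns 1, 2, 3: [[-2, 3, 12], [4, -2, -2], [-1, 0, -18]]. Its determinant is (-2)·((-2)·(-18) - (-2)·0) - 3·(4·(-18) - (-2)·(-1)) + 12·(4·0 - (-2)·(-1)) = (-2)·36 - 3·(-74) + 12·(-2) = 126 ≠ 0.
So rank(C) ≥ 3; since C has 3 rows, rank(C) = 3.
rank(C) = 3 = n, so the pair (A, B) is completely controllable.

3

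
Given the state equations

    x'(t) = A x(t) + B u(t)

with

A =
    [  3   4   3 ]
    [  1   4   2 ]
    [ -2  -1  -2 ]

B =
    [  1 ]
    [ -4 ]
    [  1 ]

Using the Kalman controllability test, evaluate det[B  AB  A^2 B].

-2195

AB = [[-10], [-13], [0]]
A^2B = [[-82], [-62], [33]]
Controllability matrix C = [B  AB  A^2B] = [[1, -10, -82], [-4, -13, -62], [1, 0, 33]]
Expanding along the first row, det(C) = 1·((-13)·33 - (-62)·0) - (-10)·((-4)·33 - (-62)·1) + (-82)·((-4)·0 - (-13)·1) = 1·(-429) - (-10)·(-70) + (-82)·13 = -2195
Since det(C) ≠ 0, rank(C) = 3 and the system is completely controllable.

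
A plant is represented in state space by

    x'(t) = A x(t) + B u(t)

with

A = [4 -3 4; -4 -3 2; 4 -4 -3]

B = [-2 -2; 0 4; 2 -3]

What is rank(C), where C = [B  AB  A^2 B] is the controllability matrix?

AB = [[0, -32], [12, -10], [-14, -15]]
A^2B = [[-92, -158], [-64, 128], [-6, -43]]
Controllability matrix C = [B  AB  A^2B] = [[-2, -2, 0, -32, -92, -158], [0, 4, 12, -10, -64, 128], [2, -3, -14, -15, -6, -43]]
Take the 3×3 submatrix of C formed by columns 1, 2, 3: [[-2, -2, 0], [0, 4, 12], [2, -3, -14]]. Its determinant is (-2)·(4·(-14) - 12·(-3)) - (-2)·(0·(-14) - 12·2) + 0·(0·(-3) - 4·2) = (-2)·(-20) - (-2)·(-24) + 0·(-8) = -8 ≠ 0.
So rank(C) ≥ 3; since C has 3 rows, rank(C) = 3.
rank(C) = 3 = n, so the pair (A, B) is completely controllable.

3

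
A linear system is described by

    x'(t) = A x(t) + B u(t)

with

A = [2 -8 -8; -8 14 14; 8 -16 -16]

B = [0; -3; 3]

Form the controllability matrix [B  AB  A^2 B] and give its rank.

AB = [[0], [0], [0]]
A^2B = [[0], [0], [0]]
Controllability matrix C = [B  AB  A^2B] = [[0, 0, 0], [-3, 0, 0], [3, 0, 0]]
Every column of C is a scalar multiple of column 1 = [0, -3, 3] (multipliers 1, 0, 0), so the columns span a one-dimensional space.
C ≠ 0, hence rank(C) = 1.
rank(C) = 1 < n = 3, so the pair (A, B) is not completely controllable.

1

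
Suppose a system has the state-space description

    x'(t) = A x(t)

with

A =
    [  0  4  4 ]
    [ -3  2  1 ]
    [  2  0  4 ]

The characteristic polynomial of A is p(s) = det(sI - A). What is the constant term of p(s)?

-40

Expand det(sI - A) for the 3×3 matrix.
p(s) = s^3 - 6s^2 + 12s - 40.
(Check: constant term = det(-A) = (-1)^3 det A = -40; coefficient of s^2 = -tr A = -6.)
The constant term is -40.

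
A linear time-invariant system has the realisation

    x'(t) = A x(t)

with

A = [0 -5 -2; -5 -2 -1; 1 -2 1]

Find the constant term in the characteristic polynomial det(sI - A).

Expand det(sI - A) for the 3×3 matrix.
p(s) = s^3 + s^2 - 27s + 44.
(Check: constant term = det(-A) = (-1)^3 det A = 44; coefficient of s^2 = -tr A = 1.)
The constant term is 44.

44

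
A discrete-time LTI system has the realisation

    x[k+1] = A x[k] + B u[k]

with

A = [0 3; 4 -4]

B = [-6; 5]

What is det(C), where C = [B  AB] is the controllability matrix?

AB = [[15], [-44]]
Controllability matrix C = [B  AB] = [[-6, 15], [5, -44]]
det(C) = (-6)·(-44) - 15·5 = 264 - 75 = 189
Since det(C) ≠ 0, rank(C) = 2 and the system is completely controllable.

189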